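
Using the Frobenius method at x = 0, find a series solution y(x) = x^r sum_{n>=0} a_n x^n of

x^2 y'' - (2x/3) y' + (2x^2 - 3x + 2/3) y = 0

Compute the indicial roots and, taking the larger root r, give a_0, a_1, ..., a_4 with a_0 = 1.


Write in Frobenius form y'' + (p(x)/x) y' + (q(x)/x^2) y = 0:
  p(x) = -2/3,  q(x) = 2x^2 - 3x + 2/3.
Indicial equation: r(r-1) + (-2/3) r + (2/3) = 0 -> roots r_1 = 1, r_2 = 2/3.
Take r = r_1 = 1. Let y(x) = x^r sum_{n>=0} a_n x^n with a_0 = 1.
Substitute y = x^r sum a_n x^n and match x^{r+n}. The recurrence is
  D(n) a_n - 3 a_{n-1} + 2 a_{n-2} = 0,  where D(n) = (r+n)(r+n-1) + (-2/3)(r+n) + (2/3).
  a_n = [3 a_{n-1} - 2 a_{n-2}] / D(n).
Since the indicial polynomial factors as (r - r_1)(r - r_2), D(n) = (r_1 + n - r_1)(r_1 + n - r_2) = n(n + 1/3).
Evaluating step by step (a_0 = 1):
  n = 1: D(1) = 1(1 + 1/3) = 4/3; numerator = 3(1) = 3; a_1 = (3)/(4/3) = 9/4
  n = 2: D(2) = 2(2 + 1/3) = 14/3; numerator = 3(9/4) - 2(1) = 19/4; a_2 = (19/4)/(14/3) = 57/56
  n = 3: D(3) = 3(3 + 1/3) = 10; numerator = 3(57/56) - 2(9/4) = -81/56; a_3 = (-81/56)/(10) = -81/560
  n = 4: D(4) = 4(4 + 1/3) = 52/3; numerator = 3(-81/560) - 2(57/56) = -1383/560; a_4 = (-1383/560)/(52/3) = -4149/29120

r = 1; a_0 = 1; a_1 = 9/4; a_2 = 57/56; a_3 = -81/560; a_4 = -4149/29120


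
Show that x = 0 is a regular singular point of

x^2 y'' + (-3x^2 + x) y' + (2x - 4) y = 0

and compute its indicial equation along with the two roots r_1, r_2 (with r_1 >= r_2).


Divide by x^2 to reach normal form y'' + P_1(x) y' + P_2(x) y = 0 with P_1(x) = -3 + 1/x and P_2(x) = 2/x - 4/x^2.
x = 0 is a singular point because the y'-coefficient -3 + 1/x has a pole at x = 0 and the y-coefficient 2/x - 4/x^2 has a pole at x = 0.
It is a regular singular point because x P_1(x) = p(x) = 1 - 3x and x^2 P_2(x) = q(x) = 2x - 4 are polynomials, hence analytic at x = 0.
p(0) = 1,  q(0) = -4.
Indicial equation: r(r-1) + p(0) r + q(0) = 0, i.e. r^2 + (p(0) - 1) r + q(0) = 0, i.e. r^2 - 4 = 0.
Discriminant: (0)^2 - 4(-4) = 16, so r = (0 ± 4)/2.
Solving: r_1 = 2, r_2 = -2.

indicial: r^2 - 4 = 0; roots r_1 = 2, r_2 = -2


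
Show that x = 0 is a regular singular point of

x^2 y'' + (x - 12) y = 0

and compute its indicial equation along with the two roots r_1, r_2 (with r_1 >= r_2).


Divide by x^2 to reach normal form y'' + P_1(x) y' + P_2(x) y = 0 with P_1(x) = 0 and P_2(x) = 1/x - 12/x^2.
x = 0 is a singular point because the y-coefficient 1/x - 12/x^2 has a pole at x = 0.
It is a regular singular point because x P_1(x) = p(x) = 0 and x^2 P_2(x) = q(x) = x - 12 are polynomials, hence analytic at x = 0.
p(0) = 0,  q(0) = -12.
Indicial equation: r(r-1) + p(0) r + q(0) = 0, i.e. r^2 + (p(0) - 1) r + q(0) = 0, i.e. r^2 - 1 r - 12 = 0.
Discriminant: (-1)^2 - 4(-12) = 49, so r = (1 ± 7)/2.
Solving: r_1 = 4, r_2 = -3.

indicial: r^2 - 1 r - 12 = 0; roots r_1 = 4, r_2 = -3


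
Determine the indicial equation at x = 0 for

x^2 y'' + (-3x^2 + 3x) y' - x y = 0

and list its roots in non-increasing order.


Divide by x^2 to reach normal form y'' + P_1(x) y' + P_2(x) y = 0 with P_1(x) = -3 + 3/x and P_2(x) = -1/x.
x = 0 is a singular point because the y'-coefficient -3 + 3/x has a pole at x = 0 and the y-coefficient -1/x has a pole at x = 0.
It is a regular singular point because x P_1(x) = p(x) = 3 - 3x and x^2 P_2(x) = q(x) = -x are polynomials, hence analytic at x = 0.
p(0) = 3,  q(0) = 0.
Indicial equation: r(r-1) + p(0) r + q(0) = 0, i.e. r^2 + (p(0) - 1) r + q(0) = 0, i.e. r^2 + 2 r = 0.
Discriminant: (2)^2 - 4(0) = 4, so r = (-2 ± 2)/2.
Solving: r_1 = 0, r_2 = -2.

indicial: r^2 + 2 r = 0; roots r_1 = 0, r_2 = -2


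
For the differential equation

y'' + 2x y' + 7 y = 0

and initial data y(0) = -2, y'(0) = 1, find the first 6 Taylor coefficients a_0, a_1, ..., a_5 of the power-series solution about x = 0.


Ansatz: y(x) = sum_{n>=0} a_n x^n, so y'(x) = sum_{n>=1} n a_n x^(n-1) and y''(x) = sum_{n>=2} n(n-1) a_n x^(n-2).
Substitute into P(x) y'' + Q(x) y' + R(x) y = 0 with P(x) = 1, Q(x) = 2x, R(x) = 7, and match powers of x.
Initial conditions: a_0 = -2, a_1 = 1.
Setting the coefficient of each power of x to zero and solving order by order (substituting the coefficients already found):
  x^0: 2 a_2 + 7 a_0 = 0  ->  2 a_2 = -7 a_0 = 14  ->  a_2 = 7
  x^1: 6 a_3 + 9 a_1 = 0  ->  6 a_3 = -9 a_1 = -9  ->  a_3 = -3/2
  x^2: 12 a_4 + 11 a_2 = 0  ->  12 a_4 = -11 a_2 = -77  ->  a_4 = -77/12
  x^3: 20 a_5 + 13 a_3 = 0  ->  20 a_5 = -13 a_3 = 39/2  ->  a_5 = 39/40
Truncated series: y(x) = -2 + x + 7 x^2 - (3/2) x^3 - (77/12) x^4 + (39/40) x^5 + O(x^6).

a_0 = -2; a_1 = 1; a_2 = 7; a_3 = -3/2; a_4 = -77/12; a_5 = 39/40


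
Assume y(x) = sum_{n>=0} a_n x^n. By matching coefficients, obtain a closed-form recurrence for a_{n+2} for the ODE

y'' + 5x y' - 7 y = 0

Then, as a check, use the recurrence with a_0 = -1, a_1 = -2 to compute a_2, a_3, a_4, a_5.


Substitute y = sum_n a_n x^n.
y''(x) has coefficient (n+2)(n+1) a_{n+2} at x^n;
5 x y'(x) has coefficient 5 n a_n at x^n (shift);
-7 y(x) has coefficient -7 a_n at x^n.
Matching x^n: (n+2)(n+1) a_{n+2} + (5n - 7) a_n = 0.
Thus a_{n+2} = (-5n + 7) / ((n+1)(n+2)) * a_n.

Check with a_0 = -1, a_1 = -2 (apply the recurrence for n = 0, 1, 2, 3): a_0 = -1, a_1 = -2, a_2 = -7/2, a_3 = -2/3, a_4 = 7/8, a_5 = 4/15.

a_(n+2) = (-5n + 7) / ((n+1)(n+2)) * a_n; check: a_0 = -1, a_1 = -2, a_2 = -7/2, a_3 = -2/3, a_4 = 7/8, a_5 = 4/15


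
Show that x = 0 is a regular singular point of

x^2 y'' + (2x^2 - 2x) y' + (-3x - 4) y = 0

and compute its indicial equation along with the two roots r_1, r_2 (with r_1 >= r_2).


Divide by x^2 to reach normal form y'' + P_1(x) y' + P_2(x) y = 0 with P_1(x) = 2 - 2/x and P_2(x) = -3/x - 4/x^2.
x = 0 is a singular point because the y'-coefficient 2 - 2/x has a pole at x = 0 and the y-coefficient -3/x - 4/x^2 has a pole at x = 0.
It is a regular singular point because x P_1(x) = p(x) = 2x - 2 and x^2 P_2(x) = q(x) = -3x - 4 are polynomials, hence analytic at x = 0.
p(0) = -2,  q(0) = -4.
Indicial equation: r(r-1) + p(0) r + q(0) = 0, i.e. r^2 + (p(0) - 1) r + q(0) = 0, i.e. r^2 - 3 r - 4 = 0.
Discriminant: (-3)^2 - 4(-4) = 25, so r = (3 ± 5)/2.
Solving: r_1 = 4, r_2 = -1.

indicial: r^2 - 3 r - 4 = 0; roots r_1 = 4, r_2 = -1


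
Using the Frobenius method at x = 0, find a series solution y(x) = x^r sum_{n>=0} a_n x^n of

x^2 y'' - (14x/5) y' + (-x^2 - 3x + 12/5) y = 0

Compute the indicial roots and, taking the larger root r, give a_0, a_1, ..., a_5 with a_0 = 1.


Write in Frobenius form y'' + (p(x)/x) y' + (q(x)/x^2) y = 0:
  p(x) = -14/5,  q(x) = -x^2 - 3x + 12/5.
Indicial equation: r(r-1) + (-14/5) r + (12/5) = 0 -> roots r_1 = 3, r_2 = 4/5.
Take r = r_1 = 3. Let y(x) = x^r sum_{n>=0} a_n x^n with a_0 = 1.
Substitute y = x^r sum a_n x^n and match x^{r+n}. The recurrence is
  D(n) a_n - 3 a_{n-1} - 1 a_{n-2} = 0,  where D(n) = (r+n)(r+n-1) + (-14/5)(r+n) + (12/5).
  a_n = [3 a_{n-1} + 1 a_{n-2}] / D(n).
Since the indicial polynomial factors as (r - r_1)(r - r_2), D(n) = (r_1 + n - r_1)(r_1 + n - r_2) = n(n + 11/5).
Evaluating step by step (a_0 = 1):
  n = 1: D(1) = 1(1 + 11/5) = 16/5; numerator = 3(1) = 3; a_1 = (3)/(16/5) = 15/16
  n = 2: D(2) = 2(2 + 11/5) = 42/5; numerator = 3(15/16) + 1(1) = 61/16; a_2 = (61/16)/(42/5) = 305/672
  n = 3: D(3) = 3(3 + 11/5) = 78/5; numerator = 3(305/672) + 1(15/16) = 515/224; a_3 = (515/224)/(78/5) = 2575/17472
  n = 4: D(4) = 4(4 + 11/5) = 124/5; numerator = 3(2575/17472) + 1(305/672) = 15655/17472; a_4 = (15655/17472)/(124/5) = 2525/69888
  n = 5: D(5) = 5(5 + 11/5) = 36; numerator = 3(2525/69888) + 1(2575/17472) = 1375/5376; a_5 = (1375/5376)/(36) = 1375/193536

r = 3; a_0 = 1; a_1 = 15/16; a_2 = 305/672; a_3 = 2575/17472; a_4 = 2525/69888; a_5 = 1375/193536


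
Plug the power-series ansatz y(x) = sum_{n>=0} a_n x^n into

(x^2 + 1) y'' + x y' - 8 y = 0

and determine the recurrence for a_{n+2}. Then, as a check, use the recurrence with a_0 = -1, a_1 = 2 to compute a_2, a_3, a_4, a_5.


Substitute y = sum_n a_n x^n.
(1 + 1 x^2) y'' contributes (n+2)(n+1) a_{n+2} + n(n-1) a_n at x^n.
x y'(x) contributes n a_n at x^n.
-8 y(x) contributes -8 a_n at x^n.
Matching x^n: (n+2)(n+1) a_{n+2} + (n(n-1) + n - 8) a_n = 0.
Thus a_{n+2} = (-n(n-1) - n + 8) / ((n+1)(n+2)) * a_n.

Check with a_0 = -1, a_1 = 2 (apply the recurrence for n = 0, 1, 2, 3): a_0 = -1, a_1 = 2, a_2 = -4, a_3 = 7/3, a_4 = -4/3, a_5 = -7/60.

a_(n+2) = (-n(n-1) - n + 8) / ((n+1)(n+2)) * a_n; check: a_0 = -1, a_1 = 2, a_2 = -4, a_3 = 7/3, a_4 = -4/3, a_5 = -7/60


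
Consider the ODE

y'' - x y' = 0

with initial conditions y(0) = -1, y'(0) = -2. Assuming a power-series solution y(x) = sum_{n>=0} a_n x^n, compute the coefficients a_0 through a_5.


Ansatz: y(x) = sum_{n>=0} a_n x^n, so y'(x) = sum_{n>=1} n a_n x^(n-1) and y''(x) = sum_{n>=2} n(n-1) a_n x^(n-2).
Substitute into P(x) y'' + Q(x) y' + R(x) y = 0 with P(x) = 1, Q(x) = -x, R(x) = 0, and match powers of x.
Initial conditions: a_0 = -1, a_1 = -2.
Setting the coefficient of each power of x to zero and solving order by order (substituting the coefficients already found):
  x^0: 2 a_2 = 0  ->  a_2 = 0
  x^1: 6 a_3 - a_1 = 0  ->  6 a_3 = a_1 = -2  ->  a_3 = -1/3
  x^2: 12 a_4 - 2 a_2 = 0  ->  12 a_4 = 2 a_2 = 0  ->  a_4 = 0
  x^3: 20 a_5 - 3 a_3 = 0  ->  20 a_5 = 3 a_3 = -1  ->  a_5 = -1/20
Truncated series: y(x) = -1 - 2 x - (1/3) x^3 - (1/20) x^5 + O(x^6).

a_0 = -1; a_1 = -2; a_2 = 0; a_3 = -1/3; a_4 = 0; a_5 = -1/20


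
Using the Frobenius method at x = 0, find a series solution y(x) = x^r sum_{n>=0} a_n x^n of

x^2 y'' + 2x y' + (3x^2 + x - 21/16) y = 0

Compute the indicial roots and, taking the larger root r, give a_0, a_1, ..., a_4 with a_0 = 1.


Write in Frobenius form y'' + (p(x)/x) y' + (q(x)/x^2) y = 0:
  p(x) = 2,  q(x) = 3x^2 + x - 21/16.
Indicial equation: r(r-1) + (2) r + (-21/16) = 0 -> roots r_1 = 3/4, r_2 = -7/4.
Take r = r_1 = 3/4. Let y(x) = x^r sum_{n>=0} a_n x^n with a_0 = 1.
Substitute y = x^r sum a_n x^n and match x^{r+n}. The recurrence is
  D(n) a_n + 1 a_{n-1} + 3 a_{n-2} = 0,  where D(n) = (r+n)(r+n-1) + (2)(r+n) + (-21/16).
  a_n = [-1 a_{n-1} - 3 a_{n-2}] / D(n).
Since the indicial polynomial factors as (r - r_1)(r - r_2), D(n) = (r_1 + n - r_1)(r_1 + n - r_2) = n(n + 5/2).
Evaluating step by step (a_0 = 1):
  n = 1: D(1) = 1(1 + 5/2) = 7/2; numerator = -1(1) = -1; a_1 = (-1)/(7/2) = -2/7
  n = 2: D(2) = 2(2 + 5/2) = 9; numerator = -1(-2/7) - 3(1) = -19/7; a_2 = (-19/7)/(9) = -19/63
  n = 3: D(3) = 3(3 + 5/2) = 33/2; numerator = -1(-19/63) - 3(-2/7) = 73/63; a_3 = (73/63)/(33/2) = 146/2079
  n = 4: D(4) = 4(4 + 5/2) = 26; numerator = -1(146/2079) - 3(-19/63) = 1735/2079; a_4 = (1735/2079)/(26) = 1735/54054

r = 3/4; a_0 = 1; a_1 = -2/7; a_2 = -19/63; a_3 = 146/2079; a_4 = 1735/54054


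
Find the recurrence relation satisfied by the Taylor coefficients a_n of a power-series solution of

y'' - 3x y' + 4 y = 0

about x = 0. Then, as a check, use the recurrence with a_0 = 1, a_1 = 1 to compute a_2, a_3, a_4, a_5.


Substitute y = sum_n a_n x^n.
y''(x) has coefficient (n+2)(n+1) a_{n+2} at x^n;
-3 x y'(x) has coefficient -3 n a_n at x^n (shift);
4 y(x) has coefficient 4 a_n at x^n.
Matching x^n: (n+2)(n+1) a_{n+2} + (-3n + 4) a_n = 0.
Thus a_{n+2} = (3n - 4) / ((n+1)(n+2)) * a_n.

Check with a_0 = 1, a_1 = 1 (apply the recurrence for n = 0, 1, 2, 3): a_0 = 1, a_1 = 1, a_2 = -2, a_3 = -1/6, a_4 = -1/3, a_5 = -1/24.

a_(n+2) = (3n - 4) / ((n+1)(n+2)) * a_n; check: a_0 = 1, a_1 = 1, a_2 = -2, a_3 = -1/6, a_4 = -1/3, a_5 = -1/24


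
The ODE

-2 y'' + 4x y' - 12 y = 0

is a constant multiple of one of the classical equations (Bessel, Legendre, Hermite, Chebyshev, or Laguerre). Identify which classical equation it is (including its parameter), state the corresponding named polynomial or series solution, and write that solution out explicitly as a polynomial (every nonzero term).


All three coefficients share the factor -2; dividing through by -2 gives  y'' - 2x y' + 6 y = 0.
This matches the Hermite equation y'' - 2x y' + 2n y = 0 with 2n = 6, so n = 3; the polynomial solution is H_3(x).
With y = sum_k a_k x^k, matching x^k gives (k+2)(k+1) a_{k+2} = 2(k - n) a_k = 2(k - 3) a_k. The right side vanishes at k = 3, so the series with the parity of 3 terminates at degree 3.
Standard normalization: leading coefficient of H_n is 2^n, so a_3 = 2^3 = 8. Work downward with a_k = (k+1)(k+2) a_{k+2} / (2(k - n)):
  a_1 = (2)(3)(8) / (2(1 - 3)) = 48/(-4) = -12
Hence H_3(x) = 8 x^3 - 12 x.

H_3(x); series = 8 x^3 - 12 x


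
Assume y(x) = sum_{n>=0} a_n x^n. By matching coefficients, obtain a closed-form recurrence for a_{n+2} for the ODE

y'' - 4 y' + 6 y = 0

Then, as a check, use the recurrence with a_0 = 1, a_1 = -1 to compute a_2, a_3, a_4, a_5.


Substitute y = sum_n a_n x^n.
y''(x) has coefficient (n+2)(n+1) a_{n+2} at x^n;
-4 y'(x) has coefficient -4 (n+1) a_{n+1} at x^n;
6 y(x) has coefficient 6 a_n at x^n.
Matching x^n: (n+2)(n+1) a_{n+2} - 4 (n+1) a_{n+1} + 6 a_n = 0.
Thus a_{n+2} = [4 (n+1) a_{n+1} - 6 a_n] / ((n+1)(n+2)).

Check with a_0 = 1, a_1 = -1 (apply the recurrence for n = 0, 1, 2, 3): a_0 = 1, a_1 = -1, a_2 = -5, a_3 = -17/3, a_4 = -19/6, a_5 = -5/6.

a_(n+2) = [4 (n+1) a_(n+1) - 6 a_n] / ((n+1)(n+2)); check: a_0 = 1, a_1 = -1, a_2 = -5, a_3 = -17/3, a_4 = -19/6, a_5 = -5/6


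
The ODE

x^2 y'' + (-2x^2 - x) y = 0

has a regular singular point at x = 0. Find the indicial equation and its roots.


Divide by x^2 to reach normal form y'' + P_1(x) y' + P_2(x) y = 0 with P_1(x) = 0 and P_2(x) = -2 - 1/x.
x = 0 is a singular point because the y-coefficient -2 - 1/x has a pole at x = 0.
It is a regular singular point because x P_1(x) = p(x) = 0 and x^2 P_2(x) = q(x) = -2x^2 - x are polynomials, hence analytic at x = 0.
p(0) = 0,  q(0) = 0.
Indicial equation: r(r-1) + p(0) r + q(0) = 0, i.e. r^2 + (p(0) - 1) r + q(0) = 0, i.e. r^2 - 1 r = 0.
Discriminant: (-1)^2 - 4(0) = 1, so r = (1 ± 1)/2.
Solving: r_1 = 1, r_2 = 0.

indicial: r^2 - 1 r = 0; roots r_1 = 1, r_2 = 0


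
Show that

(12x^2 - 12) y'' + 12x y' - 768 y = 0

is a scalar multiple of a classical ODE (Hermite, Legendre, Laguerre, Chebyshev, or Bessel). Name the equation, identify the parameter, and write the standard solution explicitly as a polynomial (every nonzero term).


All three coefficients share the factor -12; dividing through by -12 gives  (1 - x^2) y'' - x y' + 64 y = 0.
This matches the Chebyshev equation (1 - x^2) y'' - x y' + n^2 y = 0 (note the -x y' term, not -2x y') with n^2 = 64, so n = 8; the polynomial solution is T_8(x).
With y = sum_k a_k x^k, matching x^k gives (k+2)(k+1) a_{k+2} = (k^2 - n^2) a_k = (k - 8)(k + 8) a_k. The right side vanishes at k = 8, so the series with the parity of 8 terminates at degree 8.
Standard normalization: leading coefficient of T_n is 2^(n-1), so a_8 = 2^7 = 128. Work downward with a_k = (k+1)(k+2) a_{k+2} / ((k - 8)(k + 8)):
  a_6 = (7)(8)(128) / ((6 - 8)(6 + 8)) = 7168/(-28) = -256
  a_4 = (5)(6)(-256) / ((4 - 8)(4 + 8)) = -7680/(-48) = 160
  a_2 = (3)(4)(160) / ((2 - 8)(2 + 8)) = 1920/(-60) = -32
  a_0 = (1)(2)(-32) / ((0 - 8)(0 + 8)) = -64/(-64) = 1
Hence T_8(x) = 128 x^8 - 256 x^6 + 160 x^4 - 32 x^2 + 1.

T_8(x); series = 128 x^8 - 256 x^6 + 160 x^4 - 32 x^2 + 1


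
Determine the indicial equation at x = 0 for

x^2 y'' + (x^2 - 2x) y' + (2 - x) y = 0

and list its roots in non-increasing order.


Divide by x^2 to reach normal form y'' + P_1(x) y' + P_2(x) y = 0 with P_1(x) = 1 - 2/x and P_2(x) = -1/x + 2/x^2.
x = 0 is a singular point because the y'-coefficient 1 - 2/x has a pole at x = 0 and the y-coefficient -1/x + 2/x^2 has a pole at x = 0.
It is a regular singular point because x P_1(x) = p(x) = x - 2 and x^2 P_2(x) = q(x) = 2 - x are polynomials, hence analytic at x = 0.
p(0) = -2,  q(0) = 2.
Indicial equation: r(r-1) + p(0) r + q(0) = 0, i.e. r^2 + (p(0) - 1) r + q(0) = 0, i.e. r^2 - 3 r + 2 = 0.
Discriminant: (-3)^2 - 4(2) = 1, so r = (3 ± 1)/2.
Solving: r_1 = 2, r_2 = 1.

indicial: r^2 - 3 r + 2 = 0; roots r_1 = 2, r_2 = 1


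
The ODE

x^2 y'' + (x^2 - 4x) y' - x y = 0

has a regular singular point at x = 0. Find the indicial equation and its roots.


Divide by x^2 to reach normal form y'' + P_1(x) y' + P_2(x) y = 0 with P_1(x) = 1 - 4/x and P_2(x) = -1/x.
x = 0 is a singular point because the y'-coefficient 1 - 4/x has a pole at x = 0 and the y-coefficient -1/x has a pole at x = 0.
It is a regular singular point because x P_1(x) = p(x) = x - 4 and x^2 P_2(x) = q(x) = -x are polynomials, hence analytic at x = 0.
p(0) = -4,  q(0) = 0.
Indicial equation: r(r-1) + p(0) r + q(0) = 0, i.e. r^2 + (p(0) - 1) r + q(0) = 0, i.e. r^2 - 5 r = 0.
Discriminant: (-5)^2 - 4(0) = 25, so r = (5 ± 5)/2.
Solving: r_1 = 5, r_2 = 0.

indicial: r^2 - 5 r = 0; roots r_1 = 5, r_2 = 0


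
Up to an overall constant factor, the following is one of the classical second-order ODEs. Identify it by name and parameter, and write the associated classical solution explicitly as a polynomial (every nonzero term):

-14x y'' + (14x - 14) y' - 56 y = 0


All three coefficients share the factor -14; dividing through by -14 gives  x y'' + (1 - x) y' + 4 y = 0.
This matches the Laguerre equation x y'' + (1 - x) y' + n y = 0 with n = 4; the polynomial solution is L_4(x).
With y = sum_k a_k x^k, matching x^k gives (k+1)k a_{k+1} + (k+1) a_{k+1} - k a_k + n a_k = 0, i.e. (k+1)^2 a_{k+1} = (k - n) a_k = (k - 4) a_k. The right side vanishes at k = 4, so the series terminates at degree 4.
Standard normalization L_n(0) = 1 gives a_0 = 1. Work upward with a_{k+1} = (k - 4) a_k / (k+1)^2:
  a_1 = (0 - 4)(1) / 1^2 = -4/1 = -4
  a_2 = (1 - 4)(-4) / 2^2 = 12/4 = 3
  a_3 = (2 - 4)(3) / 3^2 = -6/9 = -2/3
  a_4 = (3 - 4)(-2/3) / 4^2 = (2/3)/16 = 1/24
Hence L_4(x) = x^4/24 - 2 x^3/3 + 3 x^2 - 4 x + 1.

L_4(x); series = x^4/24 - 2 x^3/3 + 3 x^2 - 4 x + 1


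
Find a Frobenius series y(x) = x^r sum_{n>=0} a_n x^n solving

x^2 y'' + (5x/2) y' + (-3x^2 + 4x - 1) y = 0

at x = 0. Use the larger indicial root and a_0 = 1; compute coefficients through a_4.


Write in Frobenius form y'' + (p(x)/x) y' + (q(x)/x^2) y = 0:
  p(x) = 5/2,  q(x) = -3x^2 + 4x - 1.
Indicial equation: r(r-1) + (5/2) r + (-1) = 0 -> roots r_1 = 1/2, r_2 = -2.
Take r = r_1 = 1/2. Let y(x) = x^r sum_{n>=0} a_n x^n with a_0 = 1.
Substitute y = x^r sum a_n x^n and match x^{r+n}. The recurrence is
  D(n) a_n + 4 a_{n-1} - 3 a_{n-2} = 0,  where D(n) = (r+n)(r+n-1) + (5/2)(r+n) + (-1).
  a_n = [-4 a_{n-1} + 3 a_{n-2}] / D(n).
Since the indicial polynomial factors as (r - r_1)(r - r_2), D(n) = (r_1 + n - r_1)(r_1 + n - r_2) = n(n + 5/2).
Evaluating step by step (a_0 = 1):
  n = 1: D(1) = 1(1 + 5/2) = 7/2; numerator = -4(1) = -4; a_1 = (-4)/(7/2) = -8/7
  n = 2: D(2) = 2(2 + 5/2) = 9; numerator = -4(-8/7) + 3(1) = 53/7; a_2 = (53/7)/(9) = 53/63
  n = 3: D(3) = 3(3 + 5/2) = 33/2; numerator = -4(53/63) + 3(-8/7) = -428/63; a_3 = (-428/63)/(33/2) = -856/2079
  n = 4: D(4) = 4(4 + 5/2) = 26; numerator = -4(-856/2079) + 3(53/63) = 8671/2079; a_4 = (8671/2079)/(26) = 667/4158

r = 1/2; a_0 = 1; a_1 = -8/7; a_2 = 53/63; a_3 = -856/2079; a_4 = 667/4158


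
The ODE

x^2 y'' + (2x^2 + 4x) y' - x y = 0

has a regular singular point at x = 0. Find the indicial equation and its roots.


Divide by x^2 to reach normal form y'' + P_1(x) y' + P_2(x) y = 0 with P_1(x) = 2 + 4/x and P_2(x) = -1/x.
x = 0 is a singular point because the y'-coefficient 2 + 4/x has a pole at x = 0 and the y-coefficient -1/x has a pole at x = 0.
It is a regular singular point because x P_1(x) = p(x) = 2x + 4 and x^2 P_2(x) = q(x) = -x are polynomials, hence analytic at x = 0.
p(0) = 4,  q(0) = 0.
Indicial equation: r(r-1) + p(0) r + q(0) = 0, i.e. r^2 + (p(0) - 1) r + q(0) = 0, i.e. r^2 + 3 r = 0.
Discriminant: (3)^2 - 4(0) = 9, so r = (-3 ± 3)/2.
Solving: r_1 = 0, r_2 = -3.

indicial: r^2 + 3 r = 0; roots r_1 = 0, r_2 = -3


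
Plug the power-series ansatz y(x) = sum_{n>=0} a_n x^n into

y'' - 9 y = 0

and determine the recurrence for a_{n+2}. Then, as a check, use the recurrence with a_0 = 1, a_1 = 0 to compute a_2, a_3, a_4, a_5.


Substitute y = sum_n a_n x^n into y'' + (const) y = 0.
y''(x) = sum_{n>=0} (n+2)(n+1) a_{n+2} x^n.
The ODE becomes sum_n [(n+2)(n+1) a_{n+2} - 9 a_n] x^n = 0.
Setting each coefficient to zero gives the recurrence:
  (n+2)(n+1) a_{n+2} - 9 a_n = 0,
  a_{n+2} = 9 / ((n+1)(n+2)) a_n.

Check with a_0 = 1, a_1 = 0 (apply the recurrence for n = 0, 1, 2, 3): a_0 = 1, a_1 = 0, a_2 = 9/2, a_3 = 0, a_4 = 27/8, a_5 = 0.

a_{n+2} = 9/((n+1)(n+2)) * a_n; check: a_0 = 1, a_1 = 0, a_2 = 9/2, a_3 = 0, a_4 = 27/8, a_5 = 0


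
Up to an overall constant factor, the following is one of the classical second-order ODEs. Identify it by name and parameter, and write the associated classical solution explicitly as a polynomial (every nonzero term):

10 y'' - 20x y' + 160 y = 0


All three coefficients share the factor 10; dividing through by 10 gives  y'' - 2x y' + 16 y = 0.
This matches the Hermite equation y'' - 2x y' + 2n y = 0 with 2n = 16, so n = 8; the polynomial solution is H_8(x).
With y = sum_k a_k x^k, matching x^k gives (k+2)(k+1) a_{k+2} = 2(k - n) a_k = 2(k - 8) a_k. The right side vanishes at k = 8, so the series with the parity of 8 terminates at degree 8.
Standard normalization: leading coefficient of H_n is 2^n, so a_8 = 2^8 = 256. Work downward with a_k = (k+1)(k+2) a_{k+2} / (2(k - n)):
  a_6 = (7)(8)(256) / (2(6 - 8)) = 14336/(-4) = -3584
  a_4 = (5)(6)(-3584) / (2(4 - 8)) = -107520/(-8) = 13440
  a_2 = (3)(4)(13440) / (2(2 - 8)) = 161280/(-12) = -13440
  a_0 = (1)(2)(-13440) / (2(0 - 8)) = -26880/(-16) = 1680
Hence H_8(x) = 256 x^8 - 3584 x^6 + 13440 x^4 - 13440 x^2 + 1680.

H_8(x); series = 256 x^8 - 3584 x^6 + 13440 x^4 - 13440 x^2 + 1680


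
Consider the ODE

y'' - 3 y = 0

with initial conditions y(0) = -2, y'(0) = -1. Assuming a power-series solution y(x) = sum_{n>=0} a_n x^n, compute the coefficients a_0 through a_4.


Ansatz: y(x) = sum_{n>=0} a_n x^n, so y'(x) = sum_{n>=1} n a_n x^(n-1) and y''(x) = sum_{n>=2} n(n-1) a_n x^(n-2).
Substitute into P(x) y'' + Q(x) y' + R(x) y = 0 with P(x) = 1, Q(x) = 0, R(x) = -3, and match powers of x.
Initial conditions: a_0 = -2, a_1 = -1.
Setting the coefficient of each power of x to zero and solving order by order (substituting the coefficients already found):
  x^0: 2 a_2 - 3 a_0 = 0  ->  2 a_2 = 3 a_0 = -6  ->  a_2 = -3
  x^1: 6 a_3 - 3 a_1 = 0  ->  6 a_3 = 3 a_1 = -3  ->  a_3 = -1/2
  x^2: 12 a_4 - 3 a_2 = 0  ->  12 a_4 = 3 a_2 = -9  ->  a_4 = -3/4
Truncated series: y(x) = -2 - x - 3 x^2 - (1/2) x^3 - (3/4) x^4 + O(x^5).

a_0 = -2; a_1 = -1; a_2 = -3; a_3 = -1/2; a_4 = -3/4


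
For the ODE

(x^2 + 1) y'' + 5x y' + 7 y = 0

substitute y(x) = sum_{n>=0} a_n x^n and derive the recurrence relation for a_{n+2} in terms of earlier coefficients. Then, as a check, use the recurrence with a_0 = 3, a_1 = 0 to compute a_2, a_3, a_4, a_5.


Substitute y = sum_n a_n x^n.
(1 + 1 x^2) y'' contributes (n+2)(n+1) a_{n+2} + n(n-1) a_n at x^n.
5 x y'(x) contributes 5 n a_n at x^n.
7 y(x) contributes 7 a_n at x^n.
Matching x^n: (n+2)(n+1) a_{n+2} + (n(n-1) + 5 n + 7) a_n = 0.
Thus a_{n+2} = (-n(n-1) - 5 n - 7) / ((n+1)(n+2)) * a_n.

Check with a_0 = 3, a_1 = 0 (apply the recurrence for n = 0, 1, 2, 3): a_0 = 3, a_1 = 0, a_2 = -21/2, a_3 = 0, a_4 = 133/8, a_5 = 0.

a_(n+2) = (-n(n-1) - 5 n - 7) / ((n+1)(n+2)) * a_n; check: a_0 = 3, a_1 = 0, a_2 = -21/2, a_3 = 0, a_4 = 133/8, a_5 = 0


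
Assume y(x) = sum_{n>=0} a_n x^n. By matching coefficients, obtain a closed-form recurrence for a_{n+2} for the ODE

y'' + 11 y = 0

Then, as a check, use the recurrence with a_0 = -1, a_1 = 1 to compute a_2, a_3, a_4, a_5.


Substitute y = sum_n a_n x^n into y'' + (const) y = 0.
y''(x) = sum_{n>=0} (n+2)(n+1) a_{n+2} x^n.
The ODE becomes sum_n [(n+2)(n+1) a_{n+2} + 11 a_n] x^n = 0.
Setting each coefficient to zero gives the recurrence:
  (n+2)(n+1) a_{n+2} + 11 a_n = 0,
  a_{n+2} = -11 / ((n+1)(n+2)) a_n.

Check with a_0 = -1, a_1 = 1 (apply the recurrence for n = 0, 1, 2, 3): a_0 = -1, a_1 = 1, a_2 = 11/2, a_3 = -11/6, a_4 = -121/24, a_5 = 121/120.

a_{n+2} = -11/((n+1)(n+2)) * a_n; check: a_0 = -1, a_1 = 1, a_2 = 11/2, a_3 = -11/6, a_4 = -121/24, a_5 = 121/120


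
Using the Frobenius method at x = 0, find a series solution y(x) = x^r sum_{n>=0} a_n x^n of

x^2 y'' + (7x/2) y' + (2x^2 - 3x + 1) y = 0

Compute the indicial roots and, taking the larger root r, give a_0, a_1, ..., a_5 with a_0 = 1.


Write in Frobenius form y'' + (p(x)/x) y' + (q(x)/x^2) y = 0:
  p(x) = 7/2,  q(x) = 2x^2 - 3x + 1.
Indicial equation: r(r-1) + (7/2) r + (1) = 0 -> roots r_1 = -1/2, r_2 = -2.
Take r = r_1 = -1/2. Let y(x) = x^r sum_{n>=0} a_n x^n with a_0 = 1.
Substitute y = x^r sum a_n x^n and match x^{r+n}. The recurrence is
  D(n) a_n - 3 a_{n-1} + 2 a_{n-2} = 0,  where D(n) = (r+n)(r+n-1) + (7/2)(r+n) + (1).
  a_n = [3 a_{n-1} - 2 a_{n-2}] / D(n).
Since the indicial polynomial factors as (r - r_1)(r - r_2), D(n) = (r_1 + n - r_1)(r_1 + n - r_2) = n(n + 3/2).
Evaluating step by step (a_0 = 1):
  n = 1: D(1) = 1(1 + 3/2) = 5/2; numerator = 3(1) = 3; a_1 = (3)/(5/2) = 6/5
  n = 2: D(2) = 2(2 + 3/2) = 7; numerator = 3(6/5) - 2(1) = 8/5; a_2 = (8/5)/(7) = 8/35
  n = 3: D(3) = 3(3 + 3/2) = 27/2; numerator = 3(8/35) - 2(6/5) = -12/7; a_3 = (-12/7)/(27/2) = -8/63
  n = 4: D(4) = 4(4 + 3/2) = 22; numerator = 3(-8/63) - 2(8/35) = -88/105; a_4 = (-88/105)/(22) = -4/105
  n = 5: D(5) = 5(5 + 3/2) = 65/2; numerator = 3(-4/105) - 2(-8/63) = 44/315; a_5 = (44/315)/(65/2) = 88/20475

r = -1/2; a_0 = 1; a_1 = 6/5; a_2 = 8/35; a_3 = -8/63; a_4 = -4/105; a_5 = 88/20475


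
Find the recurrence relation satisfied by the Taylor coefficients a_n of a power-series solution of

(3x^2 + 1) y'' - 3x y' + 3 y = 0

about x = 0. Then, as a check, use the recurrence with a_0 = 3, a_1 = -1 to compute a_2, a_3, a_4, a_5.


Substitute y = sum_n a_n x^n.
(1 + 3 x^2) y'' contributes (n+2)(n+1) a_{n+2} + 3 n(n-1) a_n at x^n.
-3 x y'(x) contributes -3 n a_n at x^n.
3 y(x) contributes 3 a_n at x^n.
Matching x^n: (n+2)(n+1) a_{n+2} + (3 n(n-1) - 3 n + 3) a_n = 0.
Thus a_{n+2} = (-3 n(n-1) + 3 n - 3) / ((n+1)(n+2)) * a_n.

Check with a_0 = 3, a_1 = -1 (apply the recurrence for n = 0, 1, 2, 3): a_0 = 3, a_1 = -1, a_2 = -9/2, a_3 = 0, a_4 = 9/8, a_5 = 0.

a_(n+2) = (-3 n(n-1) + 3 n - 3) / ((n+1)(n+2)) * a_n; check: a_0 = 3, a_1 = -1, a_2 = -9/2, a_3 = 0, a_4 = 9/8, a_5 = 0


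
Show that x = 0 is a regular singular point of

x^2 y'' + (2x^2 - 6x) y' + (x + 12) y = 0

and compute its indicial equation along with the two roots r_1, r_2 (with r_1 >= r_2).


Divide by x^2 to reach normal form y'' + P_1(x) y' + P_2(x) y = 0 with P_1(x) = 2 - 6/x and P_2(x) = 1/x + 12/x^2.
x = 0 is a singular point because the y'-coefficient 2 - 6/x has a pole at x = 0 and the y-coefficient 1/x + 12/x^2 has a pole at x = 0.
It is a regular singular point because x P_1(x) = p(x) = 2x - 6 and x^2 P_2(x) = q(x) = x + 12 are polynomials, hence analytic at x = 0.
p(0) = -6,  q(0) = 12.
Indicial equation: r(r-1) + p(0) r + q(0) = 0, i.e. r^2 + (p(0) - 1) r + q(0) = 0, i.e. r^2 - 7 r + 12 = 0.
Discriminant: (-7)^2 - 4(12) = 1, so r = (7 ± 1)/2.
Solving: r_1 = 4, r_2 = 3.

indicial: r^2 - 7 r + 12 = 0; roots r_1 = 4, r_2 = 3


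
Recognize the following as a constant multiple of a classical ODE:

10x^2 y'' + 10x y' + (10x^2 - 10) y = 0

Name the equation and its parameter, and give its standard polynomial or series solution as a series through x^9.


All three coefficients share the factor 10; dividing through by 10 gives  x^2 y'' + x y' + (x^2 - 1) y = 0.
This matches the Bessel equation x^2 y'' + x y' + (x^2 - nu^2) y = 0 with nu^2 = 1, so nu = 1; the solution bounded at x = 0 is J_1(x).
Frobenius at x = 0: indicial roots ±nu; for r = nu the recurrence k(k + 2nu) c_k = -c_{k-2} gives the standard series J_nu(x) = sum_{k>=0} (-1)^k / (k! (k+nu)!) (x/2)^(2k+nu). Evaluate the first 5 terms:
  k = 0: (-1)^0 / (0! * 1! * 2^1) x^1 = 1/(1*1*2) x^1 = (1/2) x^1
  k = 1: (-1)^1 / (1! * 2! * 2^3) x^3 = -1/(1*2*8) x^3 = (-1/16) x^3
  k = 2: (-1)^2 / (2! * 3! * 2^5) x^5 = 1/(2*6*32) x^5 = (1/384) x^5
  k = 3: (-1)^3 / (3! * 4! * 2^7) x^7 = -1/(6*24*128) x^7 = (-1/18432) x^7
  k = 4: (-1)^4 / (4! * 5! * 2^9) x^9 = 1/(24*120*512) x^9 = (1/1474560) x^9
Hence J_1(x) = x^9/1474560 - x^7/18432 + x^5/384 - x^3/16 + x/2 + ....

J_1(x); series = x^9/1474560 - x^7/18432 + x^5/384 - x^3/16 + x/2


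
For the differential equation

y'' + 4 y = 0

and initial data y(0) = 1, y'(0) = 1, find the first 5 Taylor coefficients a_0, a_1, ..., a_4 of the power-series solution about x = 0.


Ansatz: y(x) = sum_{n>=0} a_n x^n, so y'(x) = sum_{n>=1} n a_n x^(n-1) and y''(x) = sum_{n>=2} n(n-1) a_n x^(n-2).
Substitute into P(x) y'' + Q(x) y' + R(x) y = 0 with P(x) = 1, Q(x) = 0, R(x) = 4, and match powers of x.
Initial conditions: a_0 = 1, a_1 = 1.
Setting the coefficient of each power of x to zero and solving order by order (substituting the coefficients already found):
  x^0: 2 a_2 + 4 a_0 = 0  ->  2 a_2 = -4 a_0 = -4  ->  a_2 = -2
  x^1: 6 a_3 + 4 a_1 = 0  ->  6 a_3 = -4 a_1 = -4  ->  a_3 = -2/3
  x^2: 12 a_4 + 4 a_2 = 0  ->  12 a_4 = -4 a_2 = 8  ->  a_4 = 2/3
Truncated series: y(x) = 1 + x - 2 x^2 - (2/3) x^3 + (2/3) x^4 + O(x^5).

a_0 = 1; a_1 = 1; a_2 = -2; a_3 = -2/3; a_4 = 2/3


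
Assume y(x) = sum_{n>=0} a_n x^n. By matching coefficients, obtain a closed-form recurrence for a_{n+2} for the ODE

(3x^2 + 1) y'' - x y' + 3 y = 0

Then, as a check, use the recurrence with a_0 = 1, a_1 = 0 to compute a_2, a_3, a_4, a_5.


Substitute y = sum_n a_n x^n.
(1 + 3 x^2) y'' contributes (n+2)(n+1) a_{n+2} + 3 n(n-1) a_n at x^n.
-x y'(x) contributes -n a_n at x^n.
3 y(x) contributes 3 a_n at x^n.
Matching x^n: (n+2)(n+1) a_{n+2} + (3 n(n-1) - n + 3) a_n = 0.
Thus a_{n+2} = (-3 n(n-1) + n - 3) / ((n+1)(n+2)) * a_n.

Check with a_0 = 1, a_1 = 0 (apply the recurrence for n = 0, 1, 2, 3): a_0 = 1, a_1 = 0, a_2 = -3/2, a_3 = 0, a_4 = 7/8, a_5 = 0.

a_(n+2) = (-3 n(n-1) + n - 3) / ((n+1)(n+2)) * a_n; check: a_0 = 1, a_1 = 0, a_2 = -3/2, a_3 = 0, a_4 = 7/8, a_5 = 0


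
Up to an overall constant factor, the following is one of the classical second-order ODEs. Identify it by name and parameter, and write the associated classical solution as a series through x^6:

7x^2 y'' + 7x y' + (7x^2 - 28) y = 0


All three coefficients share the factor 7; dividing through by 7 gives  x^2 y'' + x y' + (x^2 - 4) y = 0.
This matches the Bessel equation x^2 y'' + x y' + (x^2 - nu^2) y = 0 with nu^2 = 4, so nu = 2; the solution bounded at x = 0 is J_2(x).
Frobenius at x = 0: indicial roots ±nu; for r = nu the recurrence k(k + 2nu) c_k = -c_{k-2} gives the standard series J_nu(x) = sum_{k>=0} (-1)^k / (k! (k+nu)!) (x/2)^(2k+nu). Evaluate the first 3 terms:
  k = 0: (-1)^0 / (0! * 2! * 2^2) x^2 = 1/(1*2*4) x^2 = (1/8) x^2
  k = 1: (-1)^1 / (1! * 3! * 2^4) x^4 = -1/(1*6*16) x^4 = (-1/96) x^4
  k = 2: (-1)^2 / (2! * 4! * 2^6) x^6 = 1/(2*24*64) x^6 = (1/3072) x^6
Hence J_2(x) = x^6/3072 - x^4/96 + x^2/8 + ....

J_2(x); series = x^6/3072 - x^4/96 + x^2/8


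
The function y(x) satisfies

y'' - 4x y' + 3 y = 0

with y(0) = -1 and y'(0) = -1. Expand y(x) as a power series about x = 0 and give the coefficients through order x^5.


Ansatz: y(x) = sum_{n>=0} a_n x^n, so y'(x) = sum_{n>=1} n a_n x^(n-1) and y''(x) = sum_{n>=2} n(n-1) a_n x^(n-2).
Substitute into P(x) y'' + Q(x) y' + R(x) y = 0 with P(x) = 1, Q(x) = -4x, R(x) = 3, and match powers of x.
Initial conditions: a_0 = -1, a_1 = -1.
Setting the coefficient of each power of x to zero and solving order by order (substituting the coefficients already found):
  x^0: 2 a_2 + 3 a_0 = 0  ->  2 a_2 = -3 a_0 = 3  ->  a_2 = 3/2
  x^1: 6 a_3 - a_1 = 0  ->  6 a_3 = a_1 = -1  ->  a_3 = -1/6
  x^2: 12 a_4 - 5 a_2 = 0  ->  12 a_4 = 5 a_2 = 15/2  ->  a_4 = 5/8
  x^3: 20 a_5 - 9 a_3 = 0  ->  20 a_5 = 9 a_3 = -3/2  ->  a_5 = -3/40
Truncated series: y(x) = -1 - x + (3/2) x^2 - (1/6) x^3 + (5/8) x^4 - (3/40) x^5 + O(x^6).

a_0 = -1; a_1 = -1; a_2 = 3/2; a_3 = -1/6; a_4 = 5/8; a_5 = -3/40


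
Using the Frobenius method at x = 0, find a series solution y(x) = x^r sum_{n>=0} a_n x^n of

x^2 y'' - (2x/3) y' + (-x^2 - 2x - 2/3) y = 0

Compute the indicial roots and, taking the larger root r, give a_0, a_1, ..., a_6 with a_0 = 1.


Write in Frobenius form y'' + (p(x)/x) y' + (q(x)/x^2) y = 0:
  p(x) = -2/3,  q(x) = -x^2 - 2x - 2/3.
Indicial equation: r(r-1) + (-2/3) r + (-2/3) = 0 -> roots r_1 = 2, r_2 = -1/3.
Take r = r_1 = 2. Let y(x) = x^r sum_{n>=0} a_n x^n with a_0 = 1.
Substitute y = x^r sum a_n x^n and match x^{r+n}. The recurrence is
  D(n) a_n - 2 a_{n-1} - 1 a_{n-2} = 0,  where D(n) = (r+n)(r+n-1) + (-2/3)(r+n) + (-2/3).
  a_n = [2 a_{n-1} + 1 a_{n-2}] / D(n).
Since the indicial polynomial factors as (r - r_1)(r - r_2), D(n) = (r_1 + n - r_1)(r_1 + n - r_2) = n(n + 7/3).
Evaluating step by step (a_0 = 1):
  n = 1: D(1) = 1(1 + 7/3) = 10/3; numerator = 2(1) = 2; a_1 = (2)/(10/3) = 3/5
  n = 2: D(2) = 2(2 + 7/3) = 26/3; numerator = 2(3/5) + 1(1) = 11/5; a_2 = (11/5)/(26/3) = 33/130
  n = 3: D(3) = 3(3 + 7/3) = 16; numerator = 2(33/130) + 1(3/5) = 72/65; a_3 = (72/65)/(16) = 9/130
  n = 4: D(4) = 4(4 + 7/3) = 76/3; numerator = 2(9/130) + 1(33/130) = 51/130; a_4 = (51/130)/(76/3) = 153/9880
  n = 5: D(5) = 5(5 + 7/3) = 110/3; numerator = 2(153/9880) + 1(9/130) = 99/988; a_5 = (99/988)/(110/3) = 27/9880
  n = 6: D(6) = 6(6 + 7/3) = 50; numerator = 2(27/9880) + 1(153/9880) = 207/9880; a_6 = (207/9880)/(50) = 207/494000

r = 2; a_0 = 1; a_1 = 3/5; a_2 = 33/130; a_3 = 9/130; a_4 = 153/9880; a_5 = 27/9880; a_6 = 207/494000


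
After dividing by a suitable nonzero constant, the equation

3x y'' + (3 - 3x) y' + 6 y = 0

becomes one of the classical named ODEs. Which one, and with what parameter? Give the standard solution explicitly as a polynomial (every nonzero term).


All three coefficients share the factor 3; dividing through by 3 gives  x y'' + (1 - x) y' + 2 y = 0.
This matches the Laguerre equation x y'' + (1 - x) y' + n y = 0 with n = 2; the polynomial solution is L_2(x).
With y = sum_k a_k x^k, matching x^k gives (k+1)k a_{k+1} + (k+1) a_{k+1} - k a_k + n a_k = 0, i.e. (k+1)^2 a_{k+1} = (k - n) a_k = (k - 2) a_k. The right side vanishes at k = 2, so the series terminates at degree 2.
Standard normalization L_n(0) = 1 gives a_0 = 1. Work upward with a_{k+1} = (k - 2) a_k / (k+1)^2:
  a_1 = (0 - 2)(1) / 1^2 = -2/1 = -2
  a_2 = (1 - 2)(-2) / 2^2 = 2/4 = 1/2
Hence L_2(x) = x^2/2 - 2 x + 1.

L_2(x); series = x^2/2 - 2 x + 1


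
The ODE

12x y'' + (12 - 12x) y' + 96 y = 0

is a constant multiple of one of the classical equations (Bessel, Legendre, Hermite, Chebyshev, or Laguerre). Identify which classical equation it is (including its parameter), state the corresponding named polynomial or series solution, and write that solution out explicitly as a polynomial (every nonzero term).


All three coefficients share the factor 12; dividing through by 12 gives  x y'' + (1 - x) y' + 8 y = 0.
This matches the Laguerre equation x y'' + (1 - x) y' + n y = 0 with n = 8; the polynomial solution is L_8(x).
With y = sum_k a_k x^k, matching x^k gives (k+1)k a_{k+1} + (k+1) a_{k+1} - k a_k + n a_k = 0, i.e. (k+1)^2 a_{k+1} = (k - n) a_k = (k - 8) a_k. The right side vanishes at k = 8, so the series terminates at degree 8.
Standard normalization L_n(0) = 1 gives a_0 = 1. Work upward with a_{k+1} = (k - 8) a_k / (k+1)^2:
  a_1 = (0 - 8)(1) / 1^2 = -8/1 = -8
  a_2 = (1 - 8)(-8) / 2^2 = 56/4 = 14
  a_3 = (2 - 8)(14) / 3^2 = -84/9 = -28/3
  a_4 = (3 - 8)(-28/3) / 4^2 = (140/3)/16 = 35/12
  a_5 = (4 - 8)(35/12) / 5^2 = (-35/3)/25 = -7/15
  a_6 = (5 - 8)(-7/15) / 6^2 = (7/5)/36 = 7/180
  a_7 = (6 - 8)(7/180) / 7^2 = (-7/90)/49 = -1/630
  a_8 = (7 - 8)(-1/630) / 8^2 = (1/630)/64 = 1/40320
Hence L_8(x) = x^8/40320 - x^7/630 + 7 x^6/180 - 7 x^5/15 + 35 x^4/12 - 28 x^3/3 + 14 x^2 - 8 x + 1.

L_8(x); series = x^8/40320 - x^7/630 + 7 x^6/180 - 7 x^5/15 + 35 x^4/12 - 28 x^3/3 + 14 x^2 - 8 x + 1


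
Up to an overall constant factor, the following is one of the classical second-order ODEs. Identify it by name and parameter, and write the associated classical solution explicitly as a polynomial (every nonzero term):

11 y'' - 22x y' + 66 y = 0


All three coefficients share the factor 11; dividing through by 11 gives  y'' - 2x y' + 6 y = 0.
This matches the Hermite equation y'' - 2x y' + 2n y = 0 with 2n = 6, so n = 3; the polynomial solution is H_3(x).
With y = sum_k a_k x^k, matching x^k gives (k+2)(k+1) a_{k+2} = 2(k - n) a_k = 2(k - 3) a_k. The right side vanishes at k = 3, so the series with the parity of 3 terminates at degree 3.
Standard normalization: leading coefficient of H_n is 2^n, so a_3 = 2^3 = 8. Work downward with a_k = (k+1)(k+2) a_{k+2} / (2(k - n)):
  a_1 = (2)(3)(8) / (2(1 - 3)) = 48/(-4) = -12
Hence H_3(x) = 8 x^3 - 12 x.

H_3(x); series = 8 x^3 - 12 x


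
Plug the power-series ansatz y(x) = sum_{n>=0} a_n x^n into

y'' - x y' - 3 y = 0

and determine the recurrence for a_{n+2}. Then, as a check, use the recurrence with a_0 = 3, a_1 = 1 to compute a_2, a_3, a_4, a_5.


Substitute y = sum_n a_n x^n.
y''(x) has coefficient (n+2)(n+1) a_{n+2} at x^n;
-x y'(x) has coefficient -n a_n at x^n (shift);
-3 y(x) has coefficient -3 a_n at x^n.
Matching x^n: (n+2)(n+1) a_{n+2} + (-n - 3) a_n = 0.
Thus a_{n+2} = (n + 3) / ((n+1)(n+2)) * a_n.

Check with a_0 = 3, a_1 = 1 (apply the recurrence for n = 0, 1, 2, 3): a_0 = 3, a_1 = 1, a_2 = 9/2, a_3 = 2/3, a_4 = 15/8, a_5 = 1/5.

a_(n+2) = (n + 3) / ((n+1)(n+2)) * a_n; check: a_0 = 3, a_1 = 1, a_2 = 9/2, a_3 = 2/3, a_4 = 15/8, a_5 = 1/5


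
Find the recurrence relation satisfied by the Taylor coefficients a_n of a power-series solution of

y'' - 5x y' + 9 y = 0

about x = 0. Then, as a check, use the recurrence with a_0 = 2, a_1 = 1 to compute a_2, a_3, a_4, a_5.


Substitute y = sum_n a_n x^n.
y''(x) has coefficient (n+2)(n+1) a_{n+2} at x^n;
-5 x y'(x) has coefficient -5 n a_n at x^n (shift);
9 y(x) has coefficient 9 a_n at x^n.
Matching x^n: (n+2)(n+1) a_{n+2} + (-5n + 9) a_n = 0.
Thus a_{n+2} = (5n - 9) / ((n+1)(n+2)) * a_n.

Check with a_0 = 2, a_1 = 1 (apply the recurrence for n = 0, 1, 2, 3): a_0 = 2, a_1 = 1, a_2 = -9, a_3 = -2/3, a_4 = -3/4, a_5 = -1/5.

a_(n+2) = (5n - 9) / ((n+1)(n+2)) * a_n; check: a_0 = 2, a_1 = 1, a_2 = -9, a_3 = -2/3, a_4 = -3/4, a_5 = -1/5


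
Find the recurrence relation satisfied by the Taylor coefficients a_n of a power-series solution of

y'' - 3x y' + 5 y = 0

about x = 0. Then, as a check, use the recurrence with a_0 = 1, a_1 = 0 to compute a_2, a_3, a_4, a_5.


Substitute y = sum_n a_n x^n.
y''(x) has coefficient (n+2)(n+1) a_{n+2} at x^n;
-3 x y'(x) has coefficient -3 n a_n at x^n (shift);
5 y(x) has coefficient 5 a_n at x^n.
Matching x^n: (n+2)(n+1) a_{n+2} + (-3n + 5) a_n = 0.
Thus a_{n+2} = (3n - 5) / ((n+1)(n+2)) * a_n.

Check with a_0 = 1, a_1 = 0 (apply the recurrence for n = 0, 1, 2, 3): a_0 = 1, a_1 = 0, a_2 = -5/2, a_3 = 0, a_4 = -5/24, a_5 = 0.

a_(n+2) = (3n - 5) / ((n+1)(n+2)) * a_n; check: a_0 = 1, a_1 = 0, a_2 = -5/2, a_3 = 0, a_4 = -5/24, a_5 = 0


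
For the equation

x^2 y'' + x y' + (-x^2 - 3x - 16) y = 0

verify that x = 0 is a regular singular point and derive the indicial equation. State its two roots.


Divide by x^2 to reach normal form y'' + P_1(x) y' + P_2(x) y = 0 with P_1(x) = 1/x and P_2(x) = -1 - 3/x - 16/x^2.
x = 0 is a singular point because the y'-coefficient 1/x has a pole at x = 0 and the y-coefficient -1 - 3/x - 16/x^2 has a pole at x = 0.
It is a regular singular point because x P_1(x) = p(x) = 1 and x^2 P_2(x) = q(x) = -x^2 - 3x - 16 are polynomials, hence analytic at x = 0.
p(0) = 1,  q(0) = -16.
Indicial equation: r(r-1) + p(0) r + q(0) = 0, i.e. r^2 + (p(0) - 1) r + q(0) = 0, i.e. r^2 - 16 = 0.
Discriminant: (0)^2 - 4(-16) = 64, so r = (0 ± 8)/2.
Solving: r_1 = 4, r_2 = -4.

indicial: r^2 - 16 = 0; roots r_1 = 4, r_2 = -4


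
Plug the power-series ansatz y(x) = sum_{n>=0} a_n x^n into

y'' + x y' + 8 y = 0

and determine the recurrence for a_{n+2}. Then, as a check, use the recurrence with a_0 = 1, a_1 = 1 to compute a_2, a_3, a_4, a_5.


Substitute y = sum_n a_n x^n.
y''(x) has coefficient (n+2)(n+1) a_{n+2} at x^n;
x y'(x) has coefficient n a_n at x^n (shift);
8 y(x) has coefficient 8 a_n at x^n.
Matching x^n: (n+2)(n+1) a_{n+2} + (n + 8) a_n = 0.
Thus a_{n+2} = (-n - 8) / ((n+1)(n+2)) * a_n.

Check with a_0 = 1, a_1 = 1 (apply the recurrence for n = 0, 1, 2, 3): a_0 = 1, a_1 = 1, a_2 = -4, a_3 = -3/2, a_4 = 10/3, a_5 = 33/40.

a_(n+2) = (-n - 8) / ((n+1)(n+2)) * a_n; check: a_0 = 1, a_1 = 1, a_2 = -4, a_3 = -3/2, a_4 = 10/3, a_5 = 33/40
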